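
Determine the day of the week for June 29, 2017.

January 1, 2017 is a Sunday.
Jan 1, 2017 → Feb 1, 2017: 31 days (January has 31).
Feb 1, 2017 → Mar 1, 2017: 28 days (February has 28).
Mar 1, 2017 → Apr 1, 2017: 31 days (March has 31).
Apr 1, 2017 → May 1, 2017: 30 days (April has 30).
May 1, 2017 → Jun 1, 2017: 31 days (May has 31).
Jun 1, 2017 → Jun 29, 2017: 28 days.
Total: 179 days.
179 mod 7 = 4, so Sunday + 4 = Thursday.

Thursday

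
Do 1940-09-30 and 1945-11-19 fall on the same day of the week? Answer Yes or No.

From Sep 30, 1940 to Nov 19, 1945 is 1876 days.
1876 mod 7 = 0, so they are the same weekday.
(Sep 30, 1940 is a Monday; Nov 19, 1945 is a Monday.)

Yes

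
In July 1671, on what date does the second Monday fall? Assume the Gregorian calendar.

July 1, 1671 is a Wednesday.
The first Monday is therefore July 6 (5 days later).
The second Monday is 6 + 1×7 = July 13.

July 13, 1671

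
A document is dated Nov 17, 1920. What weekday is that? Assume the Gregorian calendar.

Doomsday rule: the anchor day for the 1900s is Wednesday. For year 20: 20÷12 = 1 r 8, and 8÷4 = 2, so 1+8+2 = 11.
Wednesday + 11 ≡ Sunday — that's 1920's doomsday.
In November the doomsday date is Nov 7.
Nov 17 is 10 days after Nov 7; 10 mod 7 = 3, so Sunday + 3 = Wednesday.

Wednesday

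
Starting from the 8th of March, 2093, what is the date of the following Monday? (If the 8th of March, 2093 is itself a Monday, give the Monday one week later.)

Mar 8, 2093 is a Sunday.
From Sunday to the next Monday is 1 day.
Mar 8, 2093 + 1 = Mar 9, 2093.

March 9, 2093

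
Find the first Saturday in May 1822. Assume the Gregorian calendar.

May 1, 1822 is a Wednesday.
The first Saturday is therefore May 4 (3 days later).

May 4, 1822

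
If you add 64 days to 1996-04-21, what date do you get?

Apr has 30 days: +10 → May 1, 1996 (54 left).
May has 31 days: +31 → Jun 1, 1996 (23 left).
+23 → Jun 24, 1996.

June 24, 1996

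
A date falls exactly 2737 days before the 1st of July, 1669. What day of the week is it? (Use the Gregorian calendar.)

First find the weekday of Jul 1, 1669. Doomsday rule: the anchor day for the 1600s is Tuesday. For year 69: 69÷12 = 5 r 9, and 9÷4 = 2, so 5+9+2 = 16.
Tuesday + 16 ≡ Thursday — that's 1669's doomsday.
In July the doomsday date is Jul 11.
Jul 1 is 10 days before Jul 11; 10 mod 7 = 3, so Thursday − 3 = Monday.
2737 mod 7 = 0, so 2737 days before a Monday is Monday − 0 = Monday.

Monday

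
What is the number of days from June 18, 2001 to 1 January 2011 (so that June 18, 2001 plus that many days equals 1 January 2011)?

3484

Jun 18, 2001 → Jun 18, 2002: 365 days.
Jun 18, 2002 → Jun 18, 2003: 365 days.
Jun 18, 2003 → Jun 18, 2004: 366 days (Feb 29, 2004 is in that span).
Jun 18, 2004 → Jun 18, 2005: 365 days.
Jun 18, 2005 → Jun 18, 2006: 365 days.
Jun 18, 2006 → Jun 18, 2007: 365 days.
Jun 18, 2007 → Jun 18, 2008: 366 days (Feb 29, 2008 is in that span).
Jun 18, 2008 → Jun 18, 2009: 365 days.
Jun 18, 2009 → Jun 18, 2010: 365 days.
Jun 18, 2010 → Jul 18, 2010: 30 days (June has 30).
Jul 18, 2010 → Aug 18, 2010: 31 days (July has 31).
Aug 18, 2010 → Sep 18, 2010: 31 days (August has 31).
Sep 18, 2010 → Oct 18, 2010: 30 days (September has 30).
Oct 18, 2010 → Nov 18, 2010: 31 days (October has 31).
Nov 18, 2010 → Dec 18, 2010: 30 days (November has 30).
Dec 18, 2010 → Jan 1, 2011: 14 days.
Total: 3484 days.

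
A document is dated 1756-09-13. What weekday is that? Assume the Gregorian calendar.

Monday

Doomsday rule: the anchor day for the 1700s is Sunday. For year 56: 56÷12 = 4 r 8, and 8÷4 = 2, so 4+8+2 = 14.
Sunday + 14 ≡ Sunday — that's 1756's doomsday.
In September the doomsday date is Sep 5.
Sep 13 is 8 days after Sep 5; 8 mod 7 = 1, so Sunday + 1 = Monday.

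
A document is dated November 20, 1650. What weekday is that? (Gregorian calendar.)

Doomsday rule: the anchor day for the 1600s is Tuesday. For year 50: 50÷12 = 4 r 2, and 2÷4 = 0, so 4+2+0 = 6.
Tuesday + 6 ≡ Monday — that's 1650's doomsday.
In November the doomsday date is Nov 7.
Nov 20 is 13 days after Nov 7; 13 mod 7 = 6, so Monday + 6 = Sunday.

Sunday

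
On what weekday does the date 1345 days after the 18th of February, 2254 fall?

First find the weekday of Feb 18, 2254. Doomsday rule: the anchor day for the 2200s is Friday. For year 54: 54÷12 = 4 r 6, and 6÷4 = 1, so 4+6+1 = 11.
Friday + 11 ≡ Tuesday — that's 2254's doomsday.
In February the doomsday date is Feb 28 (2254 is not a leap year).
Feb 18 is 10 days before Feb 28; 10 mod 7 = 3, so Tuesday − 3 = Saturday.
1345 mod 7 = 1, so 1345 days after a Saturday is Saturday + 1 = Sunday.

Sunday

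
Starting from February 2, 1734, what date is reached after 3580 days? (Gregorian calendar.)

+365 (one year) → Feb 2, 1735 (3215 left).
+365 (one year) → Feb 2, 1736 (2850 left).
+366 (one year; includes Feb 29, 1736) → Feb 2, 1737 (2484 left).
+365 (one year) → Feb 2, 1738 (2119 left).
+365 (one year) → Feb 2, 1739 (1754 left).
+365 (one year) → Feb 2, 1740 (1389 left).
+366 (one year; includes Feb 29, 1740) → Feb 2, 1741 (1023 left).
+365 (one year) → Feb 2, 1742 (658 left).
+365 (one year) → Feb 2, 1743 (293 left).
Feb has 28 days: +27 → Mar 1, 1743 (266 left).
Mar has 31 days: +31 → Apr 1, 1743 (235 left).
Apr has 30 days: +30 → May 1, 1743 (205 left).
May has 31 days: +31 → Jun 1, 1743 (174 left).
Jun has 30 days: +30 → Jul 1, 1743 (144 left).
Jul has 31 days: +31 → Aug 1, 1743 (113 left).
Aug has 31 days: +31 → Sep 1, 1743 (82 left).
Sep has 30 days: +30 → Oct 1, 1743 (52 left).
Oct has 31 days: +31 → Nov 1, 1743 (21 left).
+21 → Nov 22, 1743.

November 22, 1743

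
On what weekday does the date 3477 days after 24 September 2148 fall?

First find the weekday of Sep 24, 2148. Doomsday rule: the anchor day for the 2100s is Sunday. For year 48: 48÷12 = 4 r 0, and 0÷4 = 0, so 4+0+0 = 4.
Sunday + 4 ≡ Thursday — that's 2148's doomsday.
In September the doomsday date is Sep 5.
Sep 24 is 19 days after Sep 5; 19 mod 7 = 5, so Thursday + 5 = Tuesday.
3477 mod 7 = 5, so 3477 days after a Tuesday is Tuesday + 5 = Sunday.

Sunday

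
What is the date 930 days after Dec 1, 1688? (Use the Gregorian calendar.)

+365 (one year) → Dec 1, 1689 (565 left).
+365 (one year) → Dec 1, 1690 (200 left).
Dec has 31 days: +31 → Jan 1, 1691 (169 left).
Jan has 31 days: +31 → Feb 1, 1691 (138 left).
Feb has 28 days: +28 → Mar 1, 1691 (110 left).
Mar has 31 days: +31 → Apr 1, 1691 (79 left).
Apr has 30 days: +30 → May 1, 1691 (49 left).
May has 31 days: +31 → Jun 1, 1691 (18 left).
+18 → Jun 19, 1691.

June 19, 1691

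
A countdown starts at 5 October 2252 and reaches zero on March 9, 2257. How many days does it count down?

Oct 5, 2252 → Oct 5, 2253: 365 days.
Oct 5, 2253 → Oct 5, 2254: 365 days.
Oct 5, 2254 → Oct 5, 2255: 365 days.
Oct 5, 2255 → Oct 5, 2256: 366 days (Feb 29, 2256 is in that span).
Oct 5, 2256 → Nov 5, 2256: 31 days (October has 31).
Nov 5, 2256 → Dec 5, 2256: 30 days (November has 30).
Dec 5, 2256 → Jan 5, 2257: 31 days (December has 31).
Jan 5, 2257 → Feb 5, 2257: 31 days (January has 31).
Feb 5, 2257 → Mar 5, 2257: 28 days (February has 28).
Mar 5, 2257 → Mar 9, 2257: 4 days.
Total: 1616 days.

1616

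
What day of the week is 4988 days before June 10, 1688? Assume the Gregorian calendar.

Jun 10, 1688 is a Thursday.
4988 mod 7 = 4, so 4988 days before a Thursday is Thursday − 4 = Sunday.

Sunday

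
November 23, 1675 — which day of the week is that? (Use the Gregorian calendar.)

Saturday

Doomsday rule: the anchor day for the 1600s is Tuesday. For year 75: 75÷12 = 6 r 3, and 3÷4 = 0, so 6+3+0 = 9.
Tuesday + 9 ≡ Thursday — that's 1675's doomsday.
In November the doomsday date is Nov 7.
Nov 23 is 16 days after Nov 7; 16 mod 7 = 2, so Thursday + 2 = Saturday.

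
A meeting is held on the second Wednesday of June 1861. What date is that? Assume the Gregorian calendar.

June 12, 1861

June 1, 1861 is a Saturday.
The first Wednesday is therefore June 5 (4 days later).
The second Wednesday is 5 + 1×7 = June 12.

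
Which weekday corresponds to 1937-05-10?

Doomsday rule: the anchor day for the 1900s is Wednesday. For year 37: 37÷12 = 3 r 1, and 1÷4 = 0, so 3+1+0 = 4.
Wednesday + 4 ≡ Sunday — that's 1937's doomsday.
In May the doomsday date is May 9.
May 10 is 1 day after May 9; 1 mod 7 = 1, so Sunday + 1 = Monday.

Monday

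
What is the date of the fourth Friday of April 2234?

April 1, 2234 is a Tuesday.
The first Friday is therefore April 4 (3 days later).
The fourth Friday is 4 + 3×7 = April 25.

April 25, 2234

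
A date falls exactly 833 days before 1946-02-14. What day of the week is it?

First find the weekday of Feb 14, 1946. Doomsday rule: the anchor day for the 1900s is Wednesday. For year 46: 46÷12 = 3 r 10, and 10÷4 = 2, so 3+10+2 = 15.
Wednesday + 15 ≡ Thursday — that's 1946's doomsday.
In February the doomsday date is Feb 28 (1946 is not a leap year).
Feb 14 is 14 days before Feb 28; 14 mod 7 = 0, so Thursday − 0 = Thursday.
833 mod 7 = 0, so 833 days before a Thursday is Thursday − 0 = Thursday.

Thursday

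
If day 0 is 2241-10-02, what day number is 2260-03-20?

6744

Oct 2, 2241 → Oct 2, 2242: 365 days.
Oct 2, 2242 → Oct 2, 2243: 365 days.
Oct 2, 2243 → Oct 2, 2244: 366 days (Feb 29, 2244 is in that span).
Oct 2, 2244 → Oct 2, 2245: 365 days.
Oct 2, 2245 → Oct 2, 2246: 365 days.
Oct 2, 2246 → Oct 2, 2247: 365 days.
Oct 2, 2247 → Oct 2, 2248: 366 days (Feb 29, 2248 is in that span).
Oct 2, 2248 → Oct 2, 2249: 365 days.
Oct 2, 2249 → Oct 2, 2250: 365 days.
Oct 2, 2250 → Oct 2, 2251: 365 days.
Oct 2, 2251 → Oct 2, 2252: 366 days (Feb 29, 2252 is in that span).
Oct 2, 2252 → Oct 2, 2253: 365 days.
Oct 2, 2253 → Oct 2, 2254: 365 days.
Oct 2, 2254 → Oct 2, 2255: 365 days.
Oct 2, 2255 → Oct 2, 2256: 366 days (Feb 29, 2256 is in that span).
Oct 2, 2256 → Oct 2, 2257: 365 days.
Oct 2, 2257 → Oct 2, 2258: 365 days.
Oct 2, 2258 → Oct 2, 2259: 365 days.
Oct 2, 2259 → Nov 2, 2259: 31 days (October has 31).
Nov 2, 2259 → Dec 2, 2259: 30 days (November has 30).
Dec 2, 2259 → Jan 2, 2260: 31 days (December has 31).
Jan 2, 2260 → Feb 2, 2260: 31 days (January has 31).
Feb 2, 2260 → Mar 2, 2260: 29 days (February has 29).
Mar 2, 2260 → Mar 20, 2260: 18 days.
Total: 6744 days.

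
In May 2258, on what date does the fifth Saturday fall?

May 1, 2258 is a Saturday.
The first Saturday is therefore May 1 (same day).
The fifth Saturday is 1 + 4×7 = May 29.

May 29, 2258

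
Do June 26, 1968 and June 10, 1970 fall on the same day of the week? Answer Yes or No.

Yes

From Jun 26, 1968 to Jun 10, 1970 is 714 days.
714 mod 7 = 0, so they are the same weekday.
(Jun 26, 1968 is a Wednesday; Jun 10, 1970 is a Wednesday.)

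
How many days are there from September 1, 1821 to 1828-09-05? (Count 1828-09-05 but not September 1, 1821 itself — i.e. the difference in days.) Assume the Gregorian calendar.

2561

Sep 1, 1821 → Sep 1, 1822: 365 days.
Sep 1, 1822 → Sep 1, 1823: 365 days.
Sep 1, 1823 → Sep 1, 1824: 366 days (Feb 29, 1824 is in that span).
Sep 1, 1824 → Sep 1, 1825: 365 days.
Sep 1, 1825 → Sep 1, 1826: 365 days.
Sep 1, 1826 → Sep 1, 1827: 365 days.
Sep 1, 1827 → Oct 1, 1827: 30 days (September has 30).
Oct 1, 1827 → Nov 1, 1827: 31 days (October has 31).
Nov 1, 1827 → Dec 1, 1827: 30 days (November has 30).
Dec 1, 1827 → Jan 1, 1828: 31 days (December has 31).
Jan 1, 1828 → Feb 1, 1828: 31 days (January has 31).
Feb 1, 1828 → Mar 1, 1828: 29 days (February has 29).
Mar 1, 1828 → Apr 1, 1828: 31 days (March has 31).
Apr 1, 1828 → May 1, 1828: 30 days (April has 30).
May 1, 1828 → Jun 1, 1828: 31 days (May has 31).
Jun 1, 1828 → Jul 1, 1828: 30 days (June has 30).
Jul 1, 1828 → Aug 1, 1828: 31 days (July has 31).
Aug 1, 1828 → Sep 1, 1828: 31 days (August has 31).
Sep 1, 1828 → Sep 5, 1828: 4 days.
Total: 2561 days.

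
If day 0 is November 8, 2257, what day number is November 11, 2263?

2194

Nov 8, 2257 → Nov 8, 2258: 365 days.
Nov 8, 2258 → Nov 8, 2259: 365 days.
Nov 8, 2259 → Nov 8, 2260: 366 days (Feb 29, 2260 is in that span).
Nov 8, 2260 → Nov 8, 2261: 365 days.
Nov 8, 2261 → Nov 8, 2262: 365 days.
Nov 8, 2262 → Dec 8, 2262: 30 days (November has 30).
Dec 8, 2262 → Jan 8, 2263: 31 days (December has 31).
Jan 8, 2263 → Feb 8, 2263: 31 days (January has 31).
Feb 8, 2263 → Mar 8, 2263: 28 days (February has 28).
Mar 8, 2263 → Apr 8, 2263: 31 days (March has 31).
Apr 8, 2263 → May 8, 2263: 30 days (April has 30).
May 8, 2263 → Jun 8, 2263: 31 days (May has 31).
Jun 8, 2263 → Jul 8, 2263: 30 days (June has 30).
Jul 8, 2263 → Aug 8, 2263: 31 days (July has 31).
Aug 8, 2263 → Sep 8, 2263: 31 days (August has 31).
Sep 8, 2263 → Oct 8, 2263: 30 days (September has 30).
Oct 8, 2263 → Nov 8, 2263: 31 days (October has 31).
Nov 8, 2263 → Nov 11, 2263: 3 days.
Total: 2194 days.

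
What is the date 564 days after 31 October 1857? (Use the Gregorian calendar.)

May 18, 1859

+365 (one year) → Oct 31, 1858 (199 left).
Oct has 31 days: +1 → Nov 1, 1858 (198 left).
Nov has 30 days: +30 → Dec 1, 1858 (168 left).
Dec has 31 days: +31 → Jan 1, 1859 (137 left).
Jan has 31 days: +31 → Feb 1, 1859 (106 left).
Feb has 28 days: +28 → Mar 1, 1859 (78 left).
Mar has 31 days: +31 → Apr 1, 1859 (47 left).
Apr has 30 days: +30 → May 1, 1859 (17 left).
+17 → May 18, 1859.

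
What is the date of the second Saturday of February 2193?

February 9, 2193

February 1, 2193 is a Friday.
The first Saturday is therefore February 2 (1 days later).
The second Saturday is 2 + 1×7 = February 9.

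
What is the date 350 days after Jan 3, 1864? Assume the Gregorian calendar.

Jan has 31 days: +29 → Feb 1, 1864 (321 left).
Feb has 29 days: +29 → Mar 1, 1864 (292 left).
Mar has 31 days: +31 → Apr 1, 1864 (261 left).
Apr has 30 days: +30 → May 1, 1864 (231 left).
May has 31 days: +31 → Jun 1, 1864 (200 left).
Jun has 30 days: +30 → Jul 1, 1864 (170 left).
Jul has 31 days: +31 → Aug 1, 1864 (139 left).
Aug has 31 days: +31 → Sep 1, 1864 (108 left).
Sep has 30 days: +30 → Oct 1, 1864 (78 left).
Oct has 31 days: +31 → Nov 1, 1864 (47 left).
Nov has 30 days: +30 → Dec 1, 1864 (17 left).
+17 → Dec 18, 1864.

December 18, 1864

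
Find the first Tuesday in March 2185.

March 1, 2185 is a Tuesday.
The first Tuesday is therefore March 1 (same day).

March 1, 2185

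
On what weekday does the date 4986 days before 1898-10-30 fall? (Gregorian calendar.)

Oct 30, 1898 is a Sunday.
4986 mod 7 = 2, so 4986 days before a Sunday is Sunday − 2 = Friday.

Friday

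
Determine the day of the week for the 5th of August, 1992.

January 1, 1992 is a Wednesday.
Jan 1, 1992 → Feb 1, 1992: 31 days (January has 31).
Feb 1, 1992 → Mar 1, 1992: 29 days (February has 29).
Mar 1, 1992 → Apr 1, 1992: 31 days (March has 31).
Apr 1, 1992 → May 1, 1992: 30 days (April has 30).
May 1, 1992 → Jun 1, 1992: 31 days (May has 31).
Jun 1, 1992 → Jul 1, 1992: 30 days (June has 30).
Jul 1, 1992 → Aug 1, 1992: 31 days (July has 31).
Aug 1, 1992 → Aug 5, 1992: 4 days.
Total: 217 days.
217 mod 7 = 0, so Wednesday + 0 = Wednesday.

Wednesday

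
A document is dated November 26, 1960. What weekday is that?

Doomsday rule: the anchor day for the 1900s is Wednesday. For year 60: 60÷12 = 5 r 0, and 0÷4 = 0, so 5+0+0 = 5.
Wednesday + 5 ≡ Monday — that's 1960's doomsday.
In November the doomsday date is Nov 7.
Nov 26 is 19 days after Nov 7; 19 mod 7 = 5, so Monday + 5 = Saturday.

Saturday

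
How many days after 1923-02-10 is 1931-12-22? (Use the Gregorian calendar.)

Feb 10, 1923 → Feb 10, 1924: 365 days.
Feb 10, 1924 → Feb 10, 1925: 366 days (Feb 29, 1924 is in that span).
Feb 10, 1925 → Feb 10, 1926: 365 days.
Feb 10, 1926 → Feb 10, 1927: 365 days.
Feb 10, 1927 → Feb 10, 1928: 365 days.
Feb 10, 1928 → Feb 10, 1929: 366 days (Feb 29, 1928 is in that span).
Feb 10, 1929 → Feb 10, 1930: 365 days.
Feb 10, 1930 → Feb 10, 1931: 365 days.
Feb 10, 1931 → Mar 10, 1931: 28 days (February has 28).
Mar 10, 1931 → Apr 10, 1931: 31 days (March has 31).
Apr 10, 1931 → May 10, 1931: 30 days (April has 30).
May 10, 1931 → Jun 10, 1931: 31 days (May has 31).
Jun 10, 1931 → Jul 10, 1931: 30 days (June has 30).
Jul 10, 1931 → Aug 10, 1931: 31 days (July has 31).
Aug 10, 1931 → Sep 10, 1931: 31 days (August has 31).
Sep 10, 1931 → Oct 10, 1931: 30 days (September has 30).
Oct 10, 1931 → Nov 10, 1931: 31 days (October has 31).
Nov 10, 1931 → Dec 10, 1931: 30 days (November has 30).
Dec 10, 1931 → Dec 22, 1931: 12 days.
Total: 3237 days.

3237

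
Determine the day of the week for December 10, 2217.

Doomsday rule: the anchor day for the 2200s is Friday. For year 17: 17÷12 = 1 r 5, and 5÷4 = 1, so 1+5+1 = 7.
Friday + 7 ≡ Friday — that's 2217's doomsday.
In December the doomsday date is Dec 12.
Dec 10 is 2 days before Dec 12; 2 mod 7 = 2, so Friday − 2 = Wednesday.

Wednesday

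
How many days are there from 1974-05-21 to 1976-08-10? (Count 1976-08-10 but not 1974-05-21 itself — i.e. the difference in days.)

812

May 21, 1974 → May 21, 1975: 365 days.
May 21, 1975 → May 21, 1976: 366 days (Feb 29, 1976 is in that span).
May 21, 1976 → Jun 21, 1976: 31 days (May has 31).
Jun 21, 1976 → Jul 21, 1976: 30 days (June has 30).
Jul 21, 1976 → Aug 10, 1976: 20 days.
Total: 812 days.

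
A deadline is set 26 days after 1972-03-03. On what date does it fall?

March 29, 1972

+26 → Mar 29, 1972.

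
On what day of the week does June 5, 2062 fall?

Doomsday rule: the anchor day for the 2000s is Tuesday. For year 62: 62÷12 = 5 r 2, and 2÷4 = 0, so 5+2+0 = 7.
Tuesday + 7 ≡ Tuesday — that's 2062's doomsday.
In June the doomsday date is Jun 6.
Jun 5 is 1 day before Jun 6; 1 mod 7 = 1, so Tuesday − 1 = Monday.

Monday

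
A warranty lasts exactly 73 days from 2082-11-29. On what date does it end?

Nov has 30 days: +2 → Dec 1, 2082 (71 left).
Dec has 31 days: +31 → Jan 1, 2083 (40 left).
Jan has 31 days: +31 → Feb 1, 2083 (9 left).
+9 → Feb 10, 2083.

February 10, 2083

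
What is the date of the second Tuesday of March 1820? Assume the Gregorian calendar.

March 14, 1820

March 1, 1820 is a Wednesday.
The first Tuesday is therefore March 7 (6 days later).
The second Tuesday is 7 + 1×7 = March 14.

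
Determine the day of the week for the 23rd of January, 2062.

Monday

Doomsday rule: the anchor day for the 2000s is Tuesday. For year 62: 62÷12 = 5 r 2, and 2÷4 = 0, so 5+2+0 = 7.
Tuesday + 7 ≡ Tuesday — that's 2062's doomsday.
In January the doomsday date is Jan 3 (2062 is not a leap year).
Jan 23 is 20 days after Jan 3; 20 mod 7 = 6, so Tuesday + 6 = Monday.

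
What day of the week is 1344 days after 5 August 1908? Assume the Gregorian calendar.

Wednesday

First find the weekday of Aug 5, 1908. Doomsday rule: the anchor day for the 1900s is Wednesday. For year 08: 8÷12 = 0 r 8, and 8÷4 = 2, so 0+8+2 = 10.
Wednesday + 10 ≡ Saturday — that's 1908's doomsday.
In August the doomsday date is Aug 8.
Aug 5 is 3 days before Aug 8; 3 mod 7 = 3, so Saturday − 3 = Wednesday.
1344 mod 7 = 0, so 1344 days after a Wednesday is Wednesday + 0 = Wednesday.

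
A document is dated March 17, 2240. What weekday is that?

Doomsday rule: the anchor day for the 2200s is Friday. For year 40: 40÷12 = 3 r 4, and 4÷4 = 1, so 3+4+1 = 8.
Friday + 8 ≡ Saturday — that's 2240's doomsday.
In March the doomsday date is Mar 14.
Mar 17 is 3 days after Mar 14; 3 mod 7 = 3, so Saturday + 3 = Tuesday.

Tuesday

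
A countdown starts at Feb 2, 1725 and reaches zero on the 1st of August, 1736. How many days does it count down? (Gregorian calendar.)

4198

Feb 2, 1725 → Feb 2, 1726: 365 days.
Feb 2, 1726 → Feb 2, 1727: 365 days.
Feb 2, 1727 → Feb 2, 1728: 365 days.
Feb 2, 1728 → Feb 2, 1729: 366 days (Feb 29, 1728 is in that span).
Feb 2, 1729 → Feb 2, 1730: 365 days.
Feb 2, 1730 → Feb 2, 1731: 365 days.
Feb 2, 1731 → Feb 2, 1732: 365 days.
Feb 2, 1732 → Feb 2, 1733: 366 days (Feb 29, 1732 is in that span).
Feb 2, 1733 → Feb 2, 1734: 365 days.
Feb 2, 1734 → Feb 2, 1735: 365 days.
Feb 2, 1735 → Feb 2, 1736: 365 days.
Feb 2, 1736 → Mar 2, 1736: 29 days (February has 29).
Mar 2, 1736 → Apr 2, 1736: 31 days (March has 31).
Apr 2, 1736 → May 2, 1736: 30 days (April has 30).
May 2, 1736 → Jun 2, 1736: 31 days (May has 31).
Jun 2, 1736 → Jul 2, 1736: 30 days (June has 30).
Jul 2, 1736 → Aug 1, 1736: 30 days.
Total: 4198 days.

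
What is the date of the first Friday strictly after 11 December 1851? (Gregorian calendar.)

Dec 11, 1851 is a Thursday.
From Thursday to the next Friday is 1 day.
Dec 11, 1851 + 1 = Dec 12, 1851.

December 12, 1851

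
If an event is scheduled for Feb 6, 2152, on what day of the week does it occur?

January 1, 2152 is a Saturday.
Jan 1, 2152 → Feb 1, 2152: 31 days (January has 31).
Feb 1, 2152 → Feb 6, 2152: 5 days.
Total: 36 days.
36 mod 7 = 1, so Saturday + 1 = Sunday.

Sunday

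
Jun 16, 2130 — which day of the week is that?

Friday

Doomsday rule: the anchor day for the 2100s is Sunday. For year 30: 30÷12 = 2 r 6, and 6÷4 = 1, so 2+6+1 = 9.
Sunday + 9 ≡ Tuesday — that's 2130's doomsday.
In June the doomsday date is Jun 6.
Jun 16 is 10 days after Jun 6; 10 mod 7 = 3, so Tuesday + 3 = Friday.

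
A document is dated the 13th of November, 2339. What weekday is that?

Monday

Doomsday rule: the anchor day for the 2300s is Wednesday. For year 39: 39÷12 = 3 r 3, and 3÷4 = 0, so 3+3+0 = 6.
Wednesday + 6 ≡ Tuesday — that's 2339's doomsday.
In November the doomsday date is Nov 7.
Nov 13 is 6 days after Nov 7; 6 mod 7 = 6, so Tuesday + 6 = Monday.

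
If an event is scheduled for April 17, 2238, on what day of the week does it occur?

Tuesday

Doomsday rule: the anchor day for the 2200s is Friday. For year 38: 38÷12 = 3 r 2, and 2÷4 = 0, so 3+2+0 = 5.
Friday + 5 ≡ Wednesday — that's 2238's doomsday.
In April the doomsday date is Apr 4.
Apr 17 is 13 days after Apr 4; 13 mod 7 = 6, so Wednesday + 6 = Tuesday.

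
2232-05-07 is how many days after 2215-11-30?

Nov 30, 2215 → Nov 30, 2216: 366 days (Feb 29, 2216 is in that span).
Nov 30, 2216 → Nov 30, 2217: 365 days.
Nov 30, 2217 → Nov 30, 2218: 365 days.
Nov 30, 2218 → Nov 30, 2219: 365 days.
Nov 30, 2219 → Nov 30, 2220: 366 days (Feb 29, 2220 is in that span).
Nov 30, 2220 → Nov 30, 2221: 365 days.
Nov 30, 2221 → Nov 30, 2222: 365 days.
Nov 30, 2222 → Nov 30, 2223: 365 days.
Nov 30, 2223 → Nov 30, 2224: 366 days (Feb 29, 2224 is in that span).
Nov 30, 2224 → Nov 30, 2225: 365 days.
Nov 30, 2225 → Nov 30, 2226: 365 days.
Nov 30, 2226 → Nov 30, 2227: 365 days.
Nov 30, 2227 → Nov 30, 2228: 366 days (Feb 29, 2228 is in that span).
Nov 30, 2228 → Nov 30, 2229: 365 days.
Nov 30, 2229 → Nov 30, 2230: 365 days.
Nov 30, 2230 → Nov 30, 2231: 365 days.
Nov 30, 2231 → Dec 30, 2231: 30 days (November has 30).
Dec 30, 2231 → Jan 30, 2232: 31 days (December has 31).
Jan 30, 2232 → Feb 29, 2232: 30 days (January has 31).
Feb 29, 2232 → Mar 29, 2232: 29 days (February has 29).
Mar 29, 2232 → Apr 29, 2232: 31 days (March has 31).
Apr 29, 2232 → May 7, 2232: 8 days.
Total: 6003 days.

6003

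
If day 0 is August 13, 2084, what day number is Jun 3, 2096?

Aug 13, 2084 → Aug 13, 2085: 365 days.
Aug 13, 2085 → Aug 13, 2086: 365 days.
Aug 13, 2086 → Aug 13, 2087: 365 days.
Aug 13, 2087 → Aug 13, 2088: 366 days (Feb 29, 2088 is in that span).
Aug 13, 2088 → Aug 13, 2089: 365 days.
Aug 13, 2089 → Aug 13, 2090: 365 days.
Aug 13, 2090 → Aug 13, 2091: 365 days.
Aug 13, 2091 → Aug 13, 2092: 366 days (Feb 29, 2092 is in that span).
Aug 13, 2092 → Aug 13, 2093: 365 days.
Aug 13, 2093 → Aug 13, 2094: 365 days.
Aug 13, 2094 → Aug 13, 2095: 365 days.
Aug 13, 2095 → Sep 13, 2095: 31 days (August has 31).
Sep 13, 2095 → Oct 13, 2095: 30 days (September has 30).
Oct 13, 2095 → Nov 13, 2095: 31 days (October has 31).
Nov 13, 2095 → Dec 13, 2095: 30 days (November has 30).
Dec 13, 2095 → Jan 13, 2096: 31 days (December has 31).
Jan 13, 2096 → Feb 13, 2096: 31 days (January has 31).
Feb 13, 2096 → Mar 13, 2096: 29 days (February has 29).
Mar 13, 2096 → Apr 13, 2096: 31 days (March has 31).
Apr 13, 2096 → May 13, 2096: 30 days (April has 30).
May 13, 2096 → Jun 3, 2096: 21 days.
Total: 4312 days.

4312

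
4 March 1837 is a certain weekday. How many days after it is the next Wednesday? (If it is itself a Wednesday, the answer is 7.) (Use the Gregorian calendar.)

Mar 4, 1837 is a Saturday.
From Saturday to the next Wednesday is 4 days.

4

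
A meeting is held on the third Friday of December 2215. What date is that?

December 1, 2215 is a Friday.
The first Friday is therefore December 1 (same day).
The third Friday is 1 + 2×7 = December 15.

December 15, 2215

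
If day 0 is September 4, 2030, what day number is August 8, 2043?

Sep 4, 2030 → Sep 4, 2031: 365 days.
Sep 4, 2031 → Sep 4, 2032: 366 days (Feb 29, 2032 is in that span).
Sep 4, 2032 → Sep 4, 2033: 365 days.
Sep 4, 2033 → Sep 4, 2034: 365 days.
Sep 4, 2034 → Sep 4, 2035: 365 days.
Sep 4, 2035 → Sep 4, 2036: 366 days (Feb 29, 2036 is in that span).
Sep 4, 2036 → Sep 4, 2037: 365 days.
Sep 4, 2037 → Sep 4, 2038: 365 days.
Sep 4, 2038 → Sep 4, 2039: 365 days.
Sep 4, 2039 → Sep 4, 2040: 366 days (Feb 29, 2040 is in that span).
Sep 4, 2040 → Sep 4, 2041: 365 days.
Sep 4, 2041 → Sep 4, 2042: 365 days.
Sep 4, 2042 → Oct 4, 2042: 30 days (September has 30).
Oct 4, 2042 → Nov 4, 2042: 31 days (October has 31).
Nov 4, 2042 → Dec 4, 2042: 30 days (November has 30).
Dec 4, 2042 → Jan 4, 2043: 31 days (December has 31).
Jan 4, 2043 → Feb 4, 2043: 31 days (January has 31).
Feb 4, 2043 → Mar 4, 2043: 28 days (February has 28).
Mar 4, 2043 → Apr 4, 2043: 31 days (March has 31).
Apr 4, 2043 → May 4, 2043: 30 days (April has 30).
May 4, 2043 → Jun 4, 2043: 31 days (May has 31).
Jun 4, 2043 → Jul 4, 2043: 30 days (June has 30).
Jul 4, 2043 → Aug 4, 2043: 31 days (July has 31).
Aug 4, 2043 → Aug 8, 2043: 4 days.
Total: 4721 days.

4721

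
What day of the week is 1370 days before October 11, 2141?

Friday

First find the weekday of Oct 11, 2141. Doomsday rule: the anchor day for the 2100s is Sunday. For year 41: 41÷12 = 3 r 5, and 5÷4 = 1, so 3+5+1 = 9.
Sunday + 9 ≡ Tuesday — that's 2141's doomsday.
In October the doomsday date is Oct 10.
Oct 11 is 1 day after Oct 10; 1 mod 7 = 1, so Tuesday + 1 = Wednesday.
1370 mod 7 = 5, so 1370 days before a Wednesday is Wednesday − 5 = Friday.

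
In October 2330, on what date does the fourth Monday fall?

October 1, 2330 is a Wednesday.
The first Monday is therefore October 6 (5 days later).
The fourth Monday is 6 + 3×7 = October 27.

October 27, 2330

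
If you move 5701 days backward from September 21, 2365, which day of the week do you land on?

Saturday

Sep 21, 2365 is a Tuesday.
5701 mod 7 = 3, so 5701 days before a Tuesday is Tuesday − 3 = Saturday.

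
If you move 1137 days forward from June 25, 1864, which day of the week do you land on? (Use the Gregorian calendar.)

Tuesday

First find the weekday of Jun 25, 1864. Doomsday rule: the anchor day for the 1800s is Friday. For year 64: 64÷12 = 5 r 4, and 4÷4 = 1, so 5+4+1 = 10.
Friday + 10 ≡ Monday — that's 1864's doomsday.
In June the doomsday date is Jun 6.
Jun 25 is 19 days after Jun 6; 19 mod 7 = 5, so Monday + 5 = Saturday.
1137 mod 7 = 3, so 1137 days after a Saturday is Saturday + 3 = Tuesday.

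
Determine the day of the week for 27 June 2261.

Thursday

Doomsday rule: the anchor day for the 2200s is Friday. For year 61: 61÷12 = 5 r 1, and 1÷4 = 0, so 5+1+0 = 6.
Friday + 6 ≡ Thursday — that's 2261's doomsday.
In June the doomsday date is Jun 6.
Jun 27 is 21 days after Jun 6; 21 mod 7 = 0, so Thursday + 0 = Thursday.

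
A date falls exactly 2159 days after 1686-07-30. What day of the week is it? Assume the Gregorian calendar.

Friday

First find the weekday of Jul 30, 1686. Doomsday rule: the anchor day for the 1600s is Tuesday. For year 86: 86÷12 = 7 r 2, and 2÷4 = 0, so 7+2+0 = 9.
Tuesday + 9 ≡ Thursday — that's 1686's doomsday.
In July the doomsday date is Jul 11.
Jul 30 is 19 days after Jul 11; 19 mod 7 = 5, so Thursday + 5 = Tuesday.
2159 mod 7 = 3, so 2159 days after a Tuesday is Tuesday + 3 = Friday.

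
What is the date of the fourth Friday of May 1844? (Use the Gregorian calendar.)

May 24, 1844

May 1, 1844 is a Wednesday.
The first Friday is therefore May 3 (2 days later).
The fourth Friday is 3 + 3×7 = May 24.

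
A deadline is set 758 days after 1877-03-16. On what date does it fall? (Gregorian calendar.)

April 13, 1879

+365 (one year) → Mar 16, 1878 (393 left).
Mar has 31 days: +16 → Apr 1, 1878 (377 left).
Apr has 30 days: +30 → May 1, 1878 (347 left).
May has 31 days: +31 → Jun 1, 1878 (316 left).
Jun has 30 days: +30 → Jul 1, 1878 (286 left).
Jul has 31 days: +31 → Aug 1, 1878 (255 left).
Aug has 31 days: +31 → Sep 1, 1878 (224 left).
Sep has 30 days: +30 → Oct 1, 1878 (194 left).
Oct has 31 days: +31 → Nov 1, 1878 (163 left).
Nov has 30 days: +30 → Dec 1, 1878 (133 left).
Dec has 31 days: +31 → Jan 1, 1879 (102 left).
Jan has 31 days: +31 → Feb 1, 1879 (71 left).
Feb has 28 days: +28 → Mar 1, 1879 (43 left).
Mar has 31 days: +31 → Apr 1, 1879 (12 left).
+12 → Apr 13, 1879.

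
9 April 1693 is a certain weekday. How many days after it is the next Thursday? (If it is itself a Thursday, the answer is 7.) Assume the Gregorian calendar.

Apr 9, 1693 is a Thursday.
From Thursday to the next Thursday is 7 days.

7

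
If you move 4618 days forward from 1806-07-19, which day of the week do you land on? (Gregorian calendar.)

Thursday

Jul 19, 1806 is a Saturday.
4618 mod 7 = 5, so 4618 days after a Saturday is Saturday + 5 = Thursday.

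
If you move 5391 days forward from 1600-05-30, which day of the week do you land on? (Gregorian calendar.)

First find the weekday of May 30, 1600. Doomsday rule: the anchor day for the 1600s is Tuesday. For year 00: 0÷12 = 0 r 0, and 0÷4 = 0, so 0+0+0 = 0.
Tuesday + 0 ≡ Tuesday — that's 1600's doomsday.
In May the doomsday date is May 9.
May 30 is 21 days after May 9; 21 mod 7 = 0, so Tuesday + 0 = Tuesday.
5391 mod 7 = 1, so 5391 days after a Tuesday is Tuesday + 1 = Wednesday.

Wednesday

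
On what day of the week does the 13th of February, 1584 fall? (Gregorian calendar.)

Monday

Doomsday rule: the anchor day for the 1500s is Wednesday. For year 84: 84÷12 = 7 r 0, and 0÷4 = 0, so 7+0+0 = 7.
Wednesday + 7 ≡ Wednesday — that's 1584's doomsday.
In February the doomsday date is Feb 29 (1584 is a leap year (divisible by 4)).
Feb 13 is 16 days before Feb 29; 16 mod 7 = 2, so Wednesday − 2 = Monday.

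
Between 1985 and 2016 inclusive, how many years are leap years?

Multiples of 4 in [1985,2016]: 8.
Of those, multiples of 100: 1 (not leap unless ÷400).
Multiples of 400: 1.
Leap years = 8 − 1 + 1 = 8.

8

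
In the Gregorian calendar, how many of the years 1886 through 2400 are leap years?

Multiples of 4 in [1886,2400]: 129.
Of those, multiples of 100: 6 (not leap unless ÷400).
Multiples of 400: 2.
Leap years = 129 − 6 + 2 = 125.

125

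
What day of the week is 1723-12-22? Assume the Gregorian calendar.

Wednesday

Doomsday rule: the anchor day for the 1700s is Sunday. For year 23: 23÷12 = 1 r 11, and 11÷4 = 2, so 1+11+2 = 14.
Sunday + 14 ≡ Sunday — that's 1723's doomsday.
In December the doomsday date is Dec 12.
Dec 22 is 10 days after Dec 12; 10 mod 7 = 3, so Sunday + 3 = Wednesday.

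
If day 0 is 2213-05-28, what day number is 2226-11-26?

May 28, 2213 → May 28, 2214: 365 days.
May 28, 2214 → May 28, 2215: 365 days.
May 28, 2215 → May 28, 2216: 366 days (Feb 29, 2216 is in that span).
May 28, 2216 → May 28, 2217: 365 days.
May 28, 2217 → May 28, 2218: 365 days.
May 28, 2218 → May 28, 2219: 365 days.
May 28, 2219 → May 28, 2220: 366 days (Feb 29, 2220 is in that span).
May 28, 2220 → May 28, 2221: 365 days.
May 28, 2221 → May 28, 2222: 365 days.
May 28, 2222 → May 28, 2223: 365 days.
May 28, 2223 → May 28, 2224: 366 days (Feb 29, 2224 is in that span).
May 28, 2224 → May 28, 2225: 365 days.
May 28, 2225 → May 28, 2226: 365 days.
May 28, 2226 → Jun 28, 2226: 31 days (May has 31).
Jun 28, 2226 → Jul 28, 2226: 30 days (June has 30).
Jul 28, 2226 → Aug 28, 2226: 31 days (July has 31).
Aug 28, 2226 → Sep 28, 2226: 31 days (August has 31).
Sep 28, 2226 → Oct 28, 2226: 30 days (September has 30).
Oct 28, 2226 → Nov 26, 2226: 29 days.
Total: 4930 days.

4930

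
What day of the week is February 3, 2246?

Doomsday rule: the anchor day for the 2200s is Friday. For year 46: 46÷12 = 3 r 10, and 10÷4 = 2, so 3+10+2 = 15.
Friday + 15 ≡ Saturday — that's 2246's doomsday.
In February the doomsday date is Feb 28 (2246 is not a leap year).
Feb 3 is 25 days before Feb 28; 25 mod 7 = 4, so Saturday − 4 = Tuesday.

Tuesday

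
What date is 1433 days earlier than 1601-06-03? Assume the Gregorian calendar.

July 1, 1597

−365 (one year) → Jun 3, 1600 (1068 left).
−366 (one year; includes Feb 29, 1600) → Jun 3, 1599 (702 left).
−365 (one year) → Jun 3, 1598 (337 left).
−3 → May 31, 1598 (end of May, 31 days; 334 left).
−31 → Apr 30, 1598 (end of Apr, 30 days; 303 left).
−30 → Mar 31, 1598 (end of Mar, 31 days; 273 left).
−31 → Feb 28, 1598 (end of Feb, 28 days; 242 left).
−28 → Jan 31, 1598 (end of Jan, 31 days; 214 left).
−31 → Dec 31, 1597 (end of Dec, 31 days; 183 left).
−31 → Nov 30, 1597 (end of Nov, 30 days; 152 left).
−30 → Oct 31, 1597 (end of Oct, 31 days; 122 left).
−31 → Sep 30, 1597 (end of Sep, 30 days; 91 left).
−30 → Aug 31, 1597 (end of Aug, 31 days; 61 left).
−31 → Jul 31, 1597 (end of Jul, 31 days; 30 left).
−30 → Jul 1, 1597.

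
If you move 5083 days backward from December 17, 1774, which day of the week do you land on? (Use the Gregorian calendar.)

Dec 17, 1774 is a Saturday.
5083 mod 7 = 1, so 5083 days before a Saturday is Saturday − 1 = Friday.

Friday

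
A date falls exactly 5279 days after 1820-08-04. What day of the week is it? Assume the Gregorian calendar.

First find the weekday of Aug 4, 1820. Doomsday rule: the anchor day for the 1800s is Friday. For year 20: 20÷12 = 1 r 8, and 8÷4 = 2, so 1+8+2 = 11.
Friday + 11 ≡ Tuesday — that's 1820's doomsday.
In August the doomsday date is Aug 8.
Aug 4 is 4 days before Aug 8; 4 mod 7 = 4, so Tuesday − 4 = Friday.
5279 mod 7 = 1, so 5279 days after a Friday is Friday + 1 = Saturday.

Saturday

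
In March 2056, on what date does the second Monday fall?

March 1, 2056 is a Wednesday.
The first Monday is therefore March 6 (5 days later).
The second Monday is 6 + 1×7 = March 13.

March 13, 2056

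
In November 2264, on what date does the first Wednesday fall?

November 2, 2264

November 1, 2264 is a Tuesday.
The first Wednesday is therefore November 2 (1 days later).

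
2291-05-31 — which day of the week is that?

Doomsday rule: the anchor day for the 2200s is Friday. For year 91: 91÷12 = 7 r 7, and 7÷4 = 1, so 7+7+1 = 15.
Friday + 15 ≡ Saturday — that's 2291's doomsday.
In May the doomsday date is May 9.
May 31 is 22 days after May 9; 22 mod 7 = 1, so Saturday + 1 = Sunday.

Sunday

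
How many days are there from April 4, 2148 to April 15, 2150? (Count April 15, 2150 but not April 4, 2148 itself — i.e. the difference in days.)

Apr 4, 2148 → Apr 4, 2149: 365 days.
Apr 4, 2149 → May 4, 2149: 30 days (April has 30).
May 4, 2149 → Jun 4, 2149: 31 days (May has 31).
Jun 4, 2149 → Jul 4, 2149: 30 days (June has 30).
Jul 4, 2149 → Aug 4, 2149: 31 days (July has 31).
Aug 4, 2149 → Sep 4, 2149: 31 days (August has 31).
Sep 4, 2149 → Oct 4, 2149: 30 days (September has 30).
Oct 4, 2149 → Nov 4, 2149: 31 days (October has 31).
Nov 4, 2149 → Dec 4, 2149: 30 days (November has 30).
Dec 4, 2149 → Jan 4, 2150: 31 days (December has 31).
Jan 4, 2150 → Feb 4, 2150: 31 days (January has 31).
Feb 4, 2150 → Mar 4, 2150: 28 days (February has 28).
Mar 4, 2150 → Apr 4, 2150: 31 days (March has 31).
Apr 4, 2150 → Apr 15, 2150: 11 days.
Total: 741 days.

741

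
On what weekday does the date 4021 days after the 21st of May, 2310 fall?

Tuesday

May 21, 2310 is a Saturday.
4021 mod 7 = 3, so 4021 days after a Saturday is Saturday + 3 = Tuesday.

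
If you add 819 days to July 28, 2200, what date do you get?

October 25, 2202

+365 (one year) → Jul 28, 2201 (454 left).
+365 (one year) → Jul 28, 2202 (89 left).
Jul has 31 days: +4 → Aug 1, 2202 (85 left).
Aug has 31 days: +31 → Sep 1, 2202 (54 left).
Sep has 30 days: +30 → Oct 1, 2202 (24 left).
+24 → Oct 25, 2202.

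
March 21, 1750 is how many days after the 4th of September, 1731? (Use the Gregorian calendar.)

6773

Sep 4, 1731 → Sep 4, 1732: 366 days (Feb 29, 1732 is in that span).
Sep 4, 1732 → Sep 4, 1733: 365 days.
Sep 4, 1733 → Sep 4, 1734: 365 days.
Sep 4, 1734 → Sep 4, 1735: 365 days.
Sep 4, 1735 → Sep 4, 1736: 366 days (Feb 29, 1736 is in that span).
Sep 4, 1736 → Sep 4, 1737: 365 days.
Sep 4, 1737 → Sep 4, 1738: 365 days.
Sep 4, 1738 → Sep 4, 1739: 365 days.
Sep 4, 1739 → Sep 4, 1740: 366 days (Feb 29, 1740 is in that span).
Sep 4, 1740 → Sep 4, 1741: 365 days.
Sep 4, 1741 → Sep 4, 1742: 365 days.
Sep 4, 1742 → Sep 4, 1743: 365 days.
Sep 4, 1743 → Sep 4, 1744: 366 days (Feb 29, 1744 is in that span).
Sep 4, 1744 → Sep 4, 1745: 365 days.
Sep 4, 1745 → Sep 4, 1746: 365 days.
Sep 4, 1746 → Sep 4, 1747: 365 days.
Sep 4, 1747 → Sep 4, 1748: 366 days (Feb 29, 1748 is in that span).
Sep 4, 1748 → Sep 4, 1749: 365 days.
Sep 4, 1749 → Oct 4, 1749: 30 days (September has 30).
Oct 4, 1749 → Nov 4, 1749: 31 days (October has 31).
Nov 4, 1749 → Dec 4, 1749: 30 days (November has 30).
Dec 4, 1749 → Jan 4, 1750: 31 days (December has 31).
Jan 4, 1750 → Feb 4, 1750: 31 days (January has 31).
Feb 4, 1750 → Mar 4, 1750: 28 days (February has 28).
Mar 4, 1750 → Mar 21, 1750: 17 days.
Total: 6773 days.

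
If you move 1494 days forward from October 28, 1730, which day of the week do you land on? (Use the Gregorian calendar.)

Tuesday

Oct 28, 1730 is a Saturday.
1494 mod 7 = 3, so 1494 days after a Saturday is Saturday + 3 = Tuesday.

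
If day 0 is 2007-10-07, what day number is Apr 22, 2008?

198

Oct 7, 2007 → Nov 7, 2007: 31 days (October has 31).
Nov 7, 2007 → Dec 7, 2007: 30 days (November has 30).
Dec 7, 2007 → Jan 7, 2008: 31 days (December has 31).
Jan 7, 2008 → Feb 7, 2008: 31 days (January has 31).
Feb 7, 2008 → Mar 7, 2008: 29 days (February has 29).
Mar 7, 2008 → Apr 7, 2008: 31 days (March has 31).
Apr 7, 2008 → Apr 22, 2008: 15 days.
Total: 198 days.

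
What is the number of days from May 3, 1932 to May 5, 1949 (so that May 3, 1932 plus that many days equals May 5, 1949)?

May 3, 1932 → May 3, 1933: 365 days.
May 3, 1933 → May 3, 1934: 365 days.
May 3, 1934 → May 3, 1935: 365 days.
May 3, 1935 → May 3, 1936: 366 days (Feb 29, 1936 is in that span).
May 3, 1936 → May 3, 1937: 365 days.
May 3, 1937 → May 3, 1938: 365 days.
May 3, 1938 → May 3, 1939: 365 days.
May 3, 1939 → May 3, 1940: 366 days (Feb 29, 1940 is in that span).
May 3, 1940 → May 3, 1941: 365 days.
May 3, 1941 → May 3, 1942: 365 days.
May 3, 1942 → May 3, 1943: 365 days.
May 3, 1943 → May 3, 1944: 366 days (Feb 29, 1944 is in that span).
May 3, 1944 → May 3, 1945: 365 days.
May 3, 1945 → May 3, 1946: 365 days.
May 3, 1946 → May 3, 1947: 365 days.
May 3, 1947 → May 3, 1948: 366 days (Feb 29, 1948 is in that span).
May 3, 1948 → Jun 3, 1948: 31 days (May has 31).
Jun 3, 1948 → Jul 3, 1948: 30 days (June has 30).
Jul 3, 1948 → Aug 3, 1948: 31 days (July has 31).
Aug 3, 1948 → Sep 3, 1948: 31 days (August has 31).
Sep 3, 1948 → Oct 3, 1948: 30 days (September has 30).
Oct 3, 1948 → Nov 3, 1948: 31 days (October has 31).
Nov 3, 1948 → Dec 3, 1948: 30 days (November has 30).
Dec 3, 1948 → Jan 3, 1949: 31 days (December has 31).
Jan 3, 1949 → Feb 3, 1949: 31 days (January has 31).
Feb 3, 1949 → Mar 3, 1949: 28 days (February has 28).
Mar 3, 1949 → Apr 3, 1949: 31 days (March has 31).
Apr 3, 1949 → May 3, 1949: 30 days (April has 30).
May 3, 1949 → May 5, 1949: 2 days.
Total: 6211 days.

6211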